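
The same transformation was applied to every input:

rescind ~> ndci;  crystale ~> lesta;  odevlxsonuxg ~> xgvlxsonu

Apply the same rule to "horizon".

The pattern: delete the first 3 characters, then move the last 2 characters to the front (rotate right by 2).
Starting from "horizon": after the first operation, "izon"; after the second, "oniz".

oniz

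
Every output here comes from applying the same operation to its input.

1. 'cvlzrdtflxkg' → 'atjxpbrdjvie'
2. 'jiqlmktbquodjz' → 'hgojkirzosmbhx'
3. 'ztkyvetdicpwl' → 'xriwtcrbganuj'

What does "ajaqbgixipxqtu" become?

yhyozegvgnvors

The rule is to shift every letter 2 places backward in the alphabet (wrapping around).
On "ajaqbgixipxqtu" that produces "yhyozegvgnvors".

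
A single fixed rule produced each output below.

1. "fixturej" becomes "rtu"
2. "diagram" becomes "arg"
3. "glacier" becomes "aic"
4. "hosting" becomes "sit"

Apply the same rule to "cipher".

What's happening: take characters alternately from the front and the back (1st, last, 2nd, 2nd-last, ...), then keep only the last 3 characters.
Working it through for "cipher": intermediate "crieph", final "eph".

eph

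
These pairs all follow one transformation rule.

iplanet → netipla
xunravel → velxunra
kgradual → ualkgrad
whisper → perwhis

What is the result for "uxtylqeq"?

qequxtyl

Rule — move the last 3 characters to the front (rotate right by 3).
Doing the same to "uxtylqeq": "qequxtyl".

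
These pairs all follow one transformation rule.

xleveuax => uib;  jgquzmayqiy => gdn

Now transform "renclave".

obk

In each case the input is transformed by: shift every letter 3 places backward in the alphabet (wrapping around), then keep only the first 3 characters.
Doing the same to "renclave": "obk".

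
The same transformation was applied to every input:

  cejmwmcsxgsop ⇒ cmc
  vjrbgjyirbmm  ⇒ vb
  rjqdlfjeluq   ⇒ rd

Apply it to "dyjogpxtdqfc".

do

What's happening: keep one character in every 3, starting at position 1 (positions 1st, 4th, 7th, ...), then delete the last 2 characters.
So "dyjogpxtdqfc" becomes "do".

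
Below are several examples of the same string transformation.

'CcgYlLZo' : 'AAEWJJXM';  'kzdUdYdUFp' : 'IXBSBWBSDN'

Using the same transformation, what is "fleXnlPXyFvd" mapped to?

DJCVLJNVWDTB

In each case the input is transformed by: shift every letter 2 places backward in the alphabet (wrapping around), then convert every letter to uppercase.
Starting from "fleXnlPXyFvd": after the first operation, "djcVljNVwDtb"; after the second, "DJCVLJNVWDTB".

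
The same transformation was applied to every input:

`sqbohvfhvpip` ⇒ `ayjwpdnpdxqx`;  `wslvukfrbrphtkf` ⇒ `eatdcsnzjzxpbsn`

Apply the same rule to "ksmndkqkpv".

Each output is the input with this applied: shift every letter 8 places forward in the alphabet (wrapping around).
"ksmndkqkpv" → "sauvlsysxd".

sauvlsysxd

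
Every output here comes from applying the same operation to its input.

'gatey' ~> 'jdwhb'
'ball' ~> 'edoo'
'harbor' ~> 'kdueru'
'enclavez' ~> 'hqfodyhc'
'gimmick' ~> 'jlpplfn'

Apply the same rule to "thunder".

The rule is to shift every letter 3 places forward in the alphabet (wrapping around).
"thunder" → "wkxqghu".

wkxqghu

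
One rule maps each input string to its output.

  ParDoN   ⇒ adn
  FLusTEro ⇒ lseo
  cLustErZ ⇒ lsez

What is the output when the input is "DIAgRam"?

iga

In each case the input is transformed by: keep every other character starting from the second (positions 2nd, 4th, 6th, ...), then convert every letter to lowercase.
Applying both steps to "DIAgRam": "Iga", then "iga".
(Check on "FLusTEro": → "LsEo" → "lseo" ✓)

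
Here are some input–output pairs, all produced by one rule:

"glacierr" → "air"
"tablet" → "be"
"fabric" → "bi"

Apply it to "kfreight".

rih

The rule is to keep every other character starting from the first (positions 1st, 3rd, 5th, ...), then delete the first character.
For "kfreight", step one produces "krih"; step two turns that into "rih".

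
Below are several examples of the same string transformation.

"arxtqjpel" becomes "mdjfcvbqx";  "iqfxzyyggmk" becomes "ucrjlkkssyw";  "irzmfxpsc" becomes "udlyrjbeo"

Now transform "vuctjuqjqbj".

Looking at the pairs, the operation is to shift every letter 12 places forward in the alphabet (wrapping around).
"vuctjuqjqbj" → "hgofvgcvcnv".

hgofvgcvcnv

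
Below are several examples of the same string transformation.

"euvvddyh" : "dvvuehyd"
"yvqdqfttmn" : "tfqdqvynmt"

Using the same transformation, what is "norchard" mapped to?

The rule is to reverse the string, then move the first 3 characters to the end (rotate left by 3).
Starting from "norchard": after the first operation, "drahcron"; after the second, "hcrondra".

hcrondra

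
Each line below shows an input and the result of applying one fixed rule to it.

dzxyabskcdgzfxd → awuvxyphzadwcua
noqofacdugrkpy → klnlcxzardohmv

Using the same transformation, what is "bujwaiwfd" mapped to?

yrgtxftca

The transformation: shift every letter 3 places backward in the alphabet (wrapping around).
"bujwaiwfd" → "yrgtxftca".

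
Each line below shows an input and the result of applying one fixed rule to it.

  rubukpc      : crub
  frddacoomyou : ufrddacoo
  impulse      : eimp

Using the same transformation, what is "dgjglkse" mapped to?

Each output is the input with this applied: move the last character to the front, then delete the last 3 characters.
For "dgjglkse", step one produces "edgjglks"; step two turns that into "edgjg".

edgjg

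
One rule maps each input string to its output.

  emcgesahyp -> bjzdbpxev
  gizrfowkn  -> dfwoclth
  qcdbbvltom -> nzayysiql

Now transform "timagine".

qfjxdfk

The transformation: shift every letter 3 places backward in the alphabet (wrapping around), then delete the last character.
Working it through for "timagine": intermediate "qfjxdfkb", final "qfjxdfk".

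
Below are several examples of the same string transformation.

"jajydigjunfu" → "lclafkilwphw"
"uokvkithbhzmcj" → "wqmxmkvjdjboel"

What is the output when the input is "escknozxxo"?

guempqbzzq

In each case the input is transformed by: shift every letter 2 places forward in the alphabet (wrapping around).
For "escknozxxo" the result is "guempqbzzq".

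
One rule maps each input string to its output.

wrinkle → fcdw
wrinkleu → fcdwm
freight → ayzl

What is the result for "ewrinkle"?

afcdw

Each output is the input with this applied: delete the first 3 characters, then shift every letter 8 places backward in the alphabet (wrapping around).
Applying both steps to "ewrinkle": "inkle", then "afcdw".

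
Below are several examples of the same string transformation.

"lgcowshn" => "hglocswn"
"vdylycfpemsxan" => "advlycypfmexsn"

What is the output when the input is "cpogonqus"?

In each case the input is transformed by: swap each adjacent pair of characters (1↔2, 3↔4, ...), then move the last character to the front.
Starting from "cpogonqus": after the first operation, "pcgonouqs"; after the second, "spcgonouq".

spcgonouq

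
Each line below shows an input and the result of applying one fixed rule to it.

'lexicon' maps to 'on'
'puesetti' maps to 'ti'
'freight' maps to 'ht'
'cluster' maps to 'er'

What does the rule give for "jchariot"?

ot

The pattern: keep only the last 2 characters.
"jchariot" → "ot".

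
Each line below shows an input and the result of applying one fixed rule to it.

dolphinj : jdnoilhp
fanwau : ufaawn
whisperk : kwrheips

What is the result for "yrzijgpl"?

lyprgzji

The transformation: reverse the string, then take characters alternately from the front and the back (1st, last, 2nd, 2nd-last, ...).
Working it through for "yrzijgpl": intermediate "lpgjizry", final "lyprgzji".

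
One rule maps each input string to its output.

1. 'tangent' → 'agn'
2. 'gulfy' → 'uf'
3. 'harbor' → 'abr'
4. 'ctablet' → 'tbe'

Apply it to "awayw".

Rule — keep every other character starting from the second (positions 2nd, 4th, 6th, ...).
Applying that to "awayw" gives "wy".

wy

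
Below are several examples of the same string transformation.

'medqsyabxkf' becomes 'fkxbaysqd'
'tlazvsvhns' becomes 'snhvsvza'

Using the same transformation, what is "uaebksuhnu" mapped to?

The rule is to reverse the string, then delete the last 2 characters.
On "uaebksuhnu" that produces "unhuskbe".

unhuskbe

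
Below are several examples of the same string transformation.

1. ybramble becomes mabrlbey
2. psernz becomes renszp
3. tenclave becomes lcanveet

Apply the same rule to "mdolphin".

plhoidnm

The pattern: swap the front and back halves of the string, then take characters alternately from the front and the back (1st, last, 2nd, 2nd-last, ...).
Starting from "mdolphin": after the first operation, "phinmdol"; after the second, "plhoidnm".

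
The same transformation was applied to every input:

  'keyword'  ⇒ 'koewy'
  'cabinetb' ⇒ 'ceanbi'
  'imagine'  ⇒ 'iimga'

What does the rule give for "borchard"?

baohrc

Each output is the input with this applied: delete the last 2 characters, then take characters alternately from the front and the back (1st, last, 2nd, 2nd-last, ...).
So "borchard" becomes "baohrc".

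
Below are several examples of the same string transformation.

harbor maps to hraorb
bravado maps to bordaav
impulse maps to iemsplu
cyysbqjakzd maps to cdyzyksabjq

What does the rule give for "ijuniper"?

Each output is the input with this applied: take characters alternately from the front and the back (1st, last, 2nd, 2nd-last, ...).
Doing the same to "ijuniper": "irjeupni".

irjeupni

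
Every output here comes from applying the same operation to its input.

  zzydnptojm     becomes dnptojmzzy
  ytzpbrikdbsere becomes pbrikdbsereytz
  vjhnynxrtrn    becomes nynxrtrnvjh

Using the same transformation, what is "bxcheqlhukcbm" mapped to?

The transformation: move the first 3 characters to the end (rotate left by 3).
Doing the same to "bxcheqlhukcbm": "heqlhukcbmbxc".

heqlhukcbmbxc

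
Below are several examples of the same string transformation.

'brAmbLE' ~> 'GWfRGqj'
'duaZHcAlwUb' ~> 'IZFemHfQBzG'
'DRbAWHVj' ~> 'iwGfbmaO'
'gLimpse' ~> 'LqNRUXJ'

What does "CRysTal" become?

What's happening: flip the case of every letter, then shift every letter 5 places forward in the alphabet (wrapping around).
Working it through for "CRysTal": intermediate "crYStAL", final "hwDXyFQ".

hwDXyFQ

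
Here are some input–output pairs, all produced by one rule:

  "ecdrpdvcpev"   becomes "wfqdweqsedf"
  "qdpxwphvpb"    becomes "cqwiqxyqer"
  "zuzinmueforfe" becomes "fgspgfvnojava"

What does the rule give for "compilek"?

Looking at the pairs, the operation is to shift every letter 1 place forward in the alphabet (wrapping around), then reverse the string.
Working it through for "compilek": intermediate "dpnqjmfl", final "lfmjqnpd".

lfmjqnpd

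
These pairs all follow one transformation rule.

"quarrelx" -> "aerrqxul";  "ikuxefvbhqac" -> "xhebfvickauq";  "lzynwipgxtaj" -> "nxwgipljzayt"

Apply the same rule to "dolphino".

What's happening: take characters alternately from the front and the back (1st, last, 2nd, 2nd-last, ...), then swap the front and back halves of the string.
"dolphino" → "doonliph" → "liphdoon".
(Check on "quarrelx": → "qxulaerr" → "aerrqxul" ✓)

liphdoon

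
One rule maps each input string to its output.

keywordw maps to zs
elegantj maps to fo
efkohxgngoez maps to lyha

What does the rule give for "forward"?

The transformation: keep one character in every 3, starting at position 3 (positions 3rd, 6th, 9th, ...), then shift every letter 1 place forward in the alphabet (wrapping around).
"forward" → "rr" → "ss".

ss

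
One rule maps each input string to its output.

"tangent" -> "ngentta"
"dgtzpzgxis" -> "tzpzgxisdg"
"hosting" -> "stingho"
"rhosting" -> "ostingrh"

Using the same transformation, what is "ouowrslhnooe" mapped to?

The transformation: move the first 2 characters to the end (rotate left by 2).
Doing the same to "ouowrslhnooe": "owrslhnooeou".

owrslhnooeou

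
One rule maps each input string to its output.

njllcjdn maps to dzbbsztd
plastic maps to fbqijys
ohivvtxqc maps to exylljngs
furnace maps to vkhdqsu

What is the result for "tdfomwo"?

The rule is to shift every letter 10 places backward in the alphabet (wrapping around).
Applying that to "tdfomwo" gives "jtvecme".

jtvecme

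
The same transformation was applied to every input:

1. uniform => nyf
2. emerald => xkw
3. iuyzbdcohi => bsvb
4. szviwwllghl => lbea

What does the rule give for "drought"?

wnm

The pattern: shift every letter 7 places backward in the alphabet (wrapping around), then keep one character in every 3, starting at position 1 (positions 1st, 4th, 7th, ...).
For "drought", step one produces "wkhnzam"; step two turns that into "wnm".
(Check on "iuyzbdcohi": → "bnrsuwvhab" → "bsvb" ✓)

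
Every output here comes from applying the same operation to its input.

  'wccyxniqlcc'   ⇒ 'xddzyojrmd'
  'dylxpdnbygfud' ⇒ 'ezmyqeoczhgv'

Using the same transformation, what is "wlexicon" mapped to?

The rule is to delete the last character, then shift every letter 1 place forward in the alphabet (wrapping around).
On "wlexicon": the first step gives "wlexico", and the second then gives "xmfyjdp".

xmfyjdp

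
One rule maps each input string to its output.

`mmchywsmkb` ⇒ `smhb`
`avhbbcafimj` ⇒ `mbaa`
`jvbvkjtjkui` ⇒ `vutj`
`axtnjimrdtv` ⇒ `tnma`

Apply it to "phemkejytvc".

Looking at the pairs, the operation is to keep one character in every 3, starting at position 1 (positions 1st, 4th, 7th, ...), then sort the characters into reverse alphabetical order.
Working it through for "phemkejytvc": intermediate "pmjv", final "vpmj".
(Check on "jvbvkjtjkui": → "jvtu" → "vutj" ✓)

vpmj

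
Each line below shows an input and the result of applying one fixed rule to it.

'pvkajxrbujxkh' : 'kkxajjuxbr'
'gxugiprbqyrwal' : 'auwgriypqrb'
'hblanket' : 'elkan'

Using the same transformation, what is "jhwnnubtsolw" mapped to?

lwonsntub

The pattern: take characters alternately from the front and the back (1st, last, 2nd, 2nd-last, ...), then delete the first 3 characters.
On "jhwnnubtsolw": the first step gives "jwhlwonsntub", and the second then gives "lwonsntub".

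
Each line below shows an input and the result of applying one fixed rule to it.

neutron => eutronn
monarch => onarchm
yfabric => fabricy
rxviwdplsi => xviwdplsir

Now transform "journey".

ourneyj

The pattern: move the first character to the end.
On "journey" that produces "ourneyj".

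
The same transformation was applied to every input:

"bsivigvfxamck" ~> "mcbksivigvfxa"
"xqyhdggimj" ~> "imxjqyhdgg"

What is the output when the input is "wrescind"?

inwdresc

The transformation: swap the first and last characters, then move the last 3 characters to the front (rotate right by 3).
Applying both steps to "wrescind": "drescinw", then "inwdresc".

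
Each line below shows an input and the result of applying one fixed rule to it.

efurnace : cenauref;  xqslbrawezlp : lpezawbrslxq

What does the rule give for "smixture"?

retuixsm

Rule — reverse the string, then swap each adjacent pair of characters (1↔2, 3↔4, ...).
"smixture" → "erutxims" → "retuixsm".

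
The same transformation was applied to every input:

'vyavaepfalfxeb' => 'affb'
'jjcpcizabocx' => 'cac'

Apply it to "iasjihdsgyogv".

iso

The pattern: delete the first 2 characters, then keep one character in every 3, starting at position 3 (positions 3rd, 6th, 9th, ...).
For "iasjihdsgyogv" the result is "iso".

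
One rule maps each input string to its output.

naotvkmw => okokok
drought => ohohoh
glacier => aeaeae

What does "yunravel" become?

nvnvnv

The rule is to keep one character in every 3, starting at position 3 (positions 3rd, 6th, 9th, ...), then write the whole string 3 times in a row.
On "yunravel": the first step gives "nv", and the second then gives "nvnvnv".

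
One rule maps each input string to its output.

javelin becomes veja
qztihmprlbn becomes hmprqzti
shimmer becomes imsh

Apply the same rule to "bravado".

Looking at the pairs, the operation is to delete the last 3 characters, then swap the front and back halves of the string.
"bravado" → "brav" → "avbr".
(Check on "javelin": → "jave" → "veja" ✓)

avbr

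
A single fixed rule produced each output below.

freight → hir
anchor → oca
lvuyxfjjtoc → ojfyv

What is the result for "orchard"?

Rule — reverse the string, then keep every other character starting from the second (positions 2nd, 4th, 6th, ...).
"orchard" → "drahcro" → "rhr".
(Check on "anchor": → "rohcna" → "oca" ✓)

rhr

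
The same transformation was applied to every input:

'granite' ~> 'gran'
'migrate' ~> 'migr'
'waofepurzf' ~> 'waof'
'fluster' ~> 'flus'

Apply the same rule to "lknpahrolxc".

lknp

The rule is to keep only the first 4 characters.
So "lknpahrolxc" becomes "lknp".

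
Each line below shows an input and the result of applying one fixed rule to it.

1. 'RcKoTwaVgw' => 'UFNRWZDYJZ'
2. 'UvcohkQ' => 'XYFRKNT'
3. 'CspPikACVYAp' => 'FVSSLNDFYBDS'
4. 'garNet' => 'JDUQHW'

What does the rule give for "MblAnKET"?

PEODQNHW

Each output is the input with this applied: shift every letter 3 places forward in the alphabet (wrapping around), then convert every letter to uppercase.
On "MblAnKET": the first step gives "PeoDqNHW", and the second then gives "PEODQNHW".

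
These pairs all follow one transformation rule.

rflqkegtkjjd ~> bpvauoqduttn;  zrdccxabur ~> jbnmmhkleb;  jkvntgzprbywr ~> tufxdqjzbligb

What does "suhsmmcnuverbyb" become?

Looking at the pairs, the operation is to shift every letter 10 places forward in the alphabet (wrapping around).
For "suhsmmcnuverbyb" the result is "cercwwmxefoblil".

cercwwmxefoblil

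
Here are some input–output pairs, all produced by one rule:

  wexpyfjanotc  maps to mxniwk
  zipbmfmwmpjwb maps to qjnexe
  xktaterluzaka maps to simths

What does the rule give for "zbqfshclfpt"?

jnptx

In each case the input is transformed by: shift every letter 8 places forward in the alphabet (wrapping around), then keep every other character starting from the second (positions 2nd, 4th, 6th, ...).
On "zbqfshclfpt": the first step gives "hjynapktnxb", and the second then gives "jnptx".
(Check on "xktaterluzaka": → "fsbibmztchisi" → "simths" ✓)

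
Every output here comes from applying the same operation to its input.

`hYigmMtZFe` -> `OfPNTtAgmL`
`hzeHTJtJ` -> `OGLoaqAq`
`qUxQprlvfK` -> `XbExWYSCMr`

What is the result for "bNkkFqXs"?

The pattern: shift every letter 7 places forward in the alphabet (wrapping around), then flip the case of every letter.
Starting from "bNkkFqXs": after the first operation, "iUrrMxEz"; after the second, "IuRRmXeZ".

IuRRmXeZ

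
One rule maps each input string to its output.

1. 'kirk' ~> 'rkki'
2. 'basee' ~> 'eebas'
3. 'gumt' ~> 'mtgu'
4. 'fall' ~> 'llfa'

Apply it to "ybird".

rdybi

Each output is the input with this applied: move the last 2 characters to the front (rotate right by 2).
So "ybird" becomes "rdybi".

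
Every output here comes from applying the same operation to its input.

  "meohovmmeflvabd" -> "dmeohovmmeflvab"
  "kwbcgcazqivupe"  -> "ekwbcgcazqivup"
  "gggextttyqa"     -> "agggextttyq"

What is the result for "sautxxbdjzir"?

Rule — move the last character to the front.
"sautxxbdjzir" → "rsautxxbdjzi".

rsautxxbdjzi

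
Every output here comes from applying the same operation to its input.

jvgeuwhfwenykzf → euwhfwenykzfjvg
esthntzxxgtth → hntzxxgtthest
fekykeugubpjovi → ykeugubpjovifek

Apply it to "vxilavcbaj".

The pattern: move the first 3 characters to the end (rotate left by 3).
So "vxilavcbaj" becomes "lavcbajvxi".

lavcbajvxi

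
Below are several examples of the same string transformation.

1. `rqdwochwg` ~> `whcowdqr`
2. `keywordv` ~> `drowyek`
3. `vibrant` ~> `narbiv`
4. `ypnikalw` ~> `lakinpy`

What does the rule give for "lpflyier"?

In each case the input is transformed by: delete the last character, then reverse the string.
Starting from "lpflyier": after the first operation, "lpflyie"; after the second, "eiylfpl".

eiylfpl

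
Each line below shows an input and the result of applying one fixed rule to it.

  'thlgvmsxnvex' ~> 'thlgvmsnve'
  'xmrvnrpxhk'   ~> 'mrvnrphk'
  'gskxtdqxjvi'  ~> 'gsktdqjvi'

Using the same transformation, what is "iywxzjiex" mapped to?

The transformation: remove every "x".
For "iywxzjiex" the result is "iywzjie".

iywzjie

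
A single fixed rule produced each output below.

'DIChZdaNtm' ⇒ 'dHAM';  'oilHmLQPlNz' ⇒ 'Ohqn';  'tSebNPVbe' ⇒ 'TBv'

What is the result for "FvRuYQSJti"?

fUsI

The pattern: keep one character in every 3, starting at position 1 (positions 1st, 4th, 7th, ...), then flip the case of every letter.
Working it through for "FvRuYQSJti": intermediate "FuSi", final "fUsI".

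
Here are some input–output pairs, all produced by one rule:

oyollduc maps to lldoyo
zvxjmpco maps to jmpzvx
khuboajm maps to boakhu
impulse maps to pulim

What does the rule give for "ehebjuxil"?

juxeheb

The rule is to delete the last 2 characters, then move the last 3 characters to the front (rotate right by 3).
Starting from "ehebjuxil": after the first operation, "ehebjux"; after the second, "juxeheb".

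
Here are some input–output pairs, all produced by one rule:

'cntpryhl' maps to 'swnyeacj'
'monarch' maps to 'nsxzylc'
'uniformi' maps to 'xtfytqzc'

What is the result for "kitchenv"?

In each case the input is transformed by: move the last 2 characters to the front (rotate right by 2), then shift every letter 11 places forward in the alphabet (wrapping around).
For "kitchenv", step one produces "nvkitche"; step two turns that into "ygvtensp".

ygvtensp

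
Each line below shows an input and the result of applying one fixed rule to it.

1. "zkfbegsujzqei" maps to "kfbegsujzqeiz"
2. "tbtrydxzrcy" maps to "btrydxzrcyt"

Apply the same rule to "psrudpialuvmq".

srudpialuvmqp

The rule is to move the first character to the end.
Applying that to "psrudpialuvmq" gives "srudpialuvmqp".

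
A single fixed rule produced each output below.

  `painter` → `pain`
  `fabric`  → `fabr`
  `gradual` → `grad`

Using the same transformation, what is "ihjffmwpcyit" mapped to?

ihjf

What's happening: keep only the first 4 characters.
For "ihjffmwpcyit" the result is "ihjf".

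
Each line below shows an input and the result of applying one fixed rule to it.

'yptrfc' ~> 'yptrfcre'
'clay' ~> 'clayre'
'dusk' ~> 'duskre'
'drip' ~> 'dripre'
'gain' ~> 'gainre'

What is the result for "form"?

The pattern: append "re".
So "form" becomes "formre".

formre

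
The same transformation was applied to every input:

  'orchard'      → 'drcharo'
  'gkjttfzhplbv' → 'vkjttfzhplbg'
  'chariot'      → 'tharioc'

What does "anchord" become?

Looking at the pairs, the operation is to swap the first and last characters.
On "anchord" that produces "dnchora".

dnchora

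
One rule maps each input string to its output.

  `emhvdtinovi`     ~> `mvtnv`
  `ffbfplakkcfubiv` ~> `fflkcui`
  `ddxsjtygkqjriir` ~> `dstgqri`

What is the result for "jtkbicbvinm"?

Looking at the pairs, the operation is to keep every other character starting from the second (positions 2nd, 4th, 6th, ...).
Applying that to "jtkbicbvinm" gives "tbcvn".

tbcvn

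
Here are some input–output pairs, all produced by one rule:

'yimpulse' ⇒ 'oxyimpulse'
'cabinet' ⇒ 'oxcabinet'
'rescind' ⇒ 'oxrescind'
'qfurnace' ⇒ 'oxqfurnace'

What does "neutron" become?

oxneutron

In each case the input is transformed by: prepend "ox".
For "neutron" the result is "oxneutron".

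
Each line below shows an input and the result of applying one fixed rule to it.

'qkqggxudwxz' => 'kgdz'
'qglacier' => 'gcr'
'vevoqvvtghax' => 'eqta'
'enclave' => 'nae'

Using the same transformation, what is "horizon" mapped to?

ozh

In each case the input is transformed by: move the first character to the end, then keep one character in every 3, starting at position 1 (positions 1st, 4th, 7th, ...).
For "horizon", step one produces "orizonh"; step two turns that into "ozh".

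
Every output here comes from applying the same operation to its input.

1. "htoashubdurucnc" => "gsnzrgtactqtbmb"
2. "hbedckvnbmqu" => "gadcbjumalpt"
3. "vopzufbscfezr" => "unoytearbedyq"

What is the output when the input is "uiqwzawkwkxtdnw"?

The transformation: shift every letter 1 place backward in the alphabet (wrapping around).
"uiqwzawkwkxtdnw" → "thpvyzvjvjwscmv".

thpvyzvjvjwscmv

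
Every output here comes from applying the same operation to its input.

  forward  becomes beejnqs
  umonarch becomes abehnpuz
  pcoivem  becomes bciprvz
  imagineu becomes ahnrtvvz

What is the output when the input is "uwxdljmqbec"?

The transformation: shift every letter 13 places forward in the alphabet (wrapping around) — i.e. ROT13, then sort the characters into alphabetical order.
On "uwxdljmqbec": the first step gives "hjkqywzdorp", and the second then gives "dhjkopqrwyz".

dhjkopqrwyz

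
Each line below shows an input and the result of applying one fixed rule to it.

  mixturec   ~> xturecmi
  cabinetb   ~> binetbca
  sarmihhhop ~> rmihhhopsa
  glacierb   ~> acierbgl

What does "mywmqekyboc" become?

wmqekybocmy

What's happening: move the first 2 characters to the end (rotate left by 2).
So "mywmqekyboc" becomes "wmqekybocmy".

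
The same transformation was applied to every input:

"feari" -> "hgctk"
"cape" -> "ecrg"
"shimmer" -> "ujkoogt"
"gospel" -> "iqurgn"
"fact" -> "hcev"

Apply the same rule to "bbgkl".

In each case the input is transformed by: shift every letter 2 places forward in the alphabet (wrapping around).
"bbgkl" → "ddimn".

ddimn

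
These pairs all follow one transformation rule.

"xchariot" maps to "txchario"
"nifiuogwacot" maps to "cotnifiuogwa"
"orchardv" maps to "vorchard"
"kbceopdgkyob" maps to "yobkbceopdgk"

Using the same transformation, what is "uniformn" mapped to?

nuniform

In each case the input is transformed by: swap the front and back halves of the string, then move the first 3 characters to the end (rotate left by 3).
On "uniformn": the first step gives "ormnunif", and the second then gives "nuniform".
(Check on "nifiuogwacot": → "gwacotnifiuo" → "cotnifiuogwa" ✓)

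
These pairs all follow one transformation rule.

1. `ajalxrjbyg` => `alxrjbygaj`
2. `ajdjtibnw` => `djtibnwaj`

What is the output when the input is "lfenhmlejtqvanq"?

enhmlejtqvanqlf

Each output is the input with this applied: move the first 2 characters to the end (rotate left by 2).
Applying that to "lfenhmlejtqvanq" gives "enhmlejtqvanqlf".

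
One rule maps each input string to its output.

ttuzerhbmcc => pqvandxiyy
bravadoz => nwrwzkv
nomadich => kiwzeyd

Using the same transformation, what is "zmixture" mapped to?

Looking at the pairs, the operation is to shift every letter 4 places backward in the alphabet (wrapping around), then delete the first character.
"zmixture" → "vietpqna" → "ietpqna".
(Check on "nomadich": → "jkiwzeyd" → "kiwzeyd" ✓)

ietpqna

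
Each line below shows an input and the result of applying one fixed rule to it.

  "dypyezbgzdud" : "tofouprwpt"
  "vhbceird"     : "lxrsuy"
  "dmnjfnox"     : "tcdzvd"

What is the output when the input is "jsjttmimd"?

zizjjcy

The transformation: shift every letter 10 places backward in the alphabet (wrapping around), then delete the last 2 characters.
Applying both steps to "jsjttmimd": "zizjjcyct", then "zizjjcy".
(Check on "dypyezbgzdud": → "tofouprwptkt" → "tofouprwpt" ✓)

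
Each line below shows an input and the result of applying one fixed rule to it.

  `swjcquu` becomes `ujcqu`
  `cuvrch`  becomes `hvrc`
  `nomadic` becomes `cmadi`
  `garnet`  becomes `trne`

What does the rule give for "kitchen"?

Each output is the input with this applied: delete the first 2 characters, then move the last character to the front.
For "kitchen", step one produces "tchen"; step two turns that into "ntche".

ntche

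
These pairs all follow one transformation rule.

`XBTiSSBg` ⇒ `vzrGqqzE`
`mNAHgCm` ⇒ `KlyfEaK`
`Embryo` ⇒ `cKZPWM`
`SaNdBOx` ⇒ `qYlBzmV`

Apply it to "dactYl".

BYARwJ

Looking at the pairs, the operation is to flip the case of every letter, then shift every letter 2 places backward in the alphabet (wrapping around).
"dactYl" → "DACTyL" → "BYARwJ".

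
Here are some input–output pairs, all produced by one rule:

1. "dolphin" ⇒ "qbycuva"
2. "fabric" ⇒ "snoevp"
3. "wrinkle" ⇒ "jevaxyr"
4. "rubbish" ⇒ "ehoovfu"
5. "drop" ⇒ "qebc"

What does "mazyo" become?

Rule — shift every letter 13 places forward in the alphabet (wrapping around) — i.e. ROT13.
Applying that to "mazyo" gives "znmlb".

znmlb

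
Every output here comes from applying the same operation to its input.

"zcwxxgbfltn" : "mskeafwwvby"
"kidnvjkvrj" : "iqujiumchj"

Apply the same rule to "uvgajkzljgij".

The pattern: reverse the string, then shift every letter 1 place backward in the alphabet (wrapping around).
For "uvgajkzljgij" the result is "ihfikyjizfut".

ihfikyjizfut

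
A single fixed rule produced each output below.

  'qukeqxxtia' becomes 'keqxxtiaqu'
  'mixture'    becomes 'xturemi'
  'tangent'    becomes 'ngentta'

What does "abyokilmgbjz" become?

Each output is the input with this applied: move the first 2 characters to the end (rotate left by 2).
Doing the same to "abyokilmgbjz": "yokilmgbjzab".

yokilmgbjzab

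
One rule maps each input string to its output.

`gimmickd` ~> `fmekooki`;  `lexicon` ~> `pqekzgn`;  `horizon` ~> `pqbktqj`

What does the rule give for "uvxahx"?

zjczxw

What's happening: shift every letter 2 places forward in the alphabet (wrapping around), then reverse the string.
For "uvxahx", step one produces "wxzcjz"; step two turns that into "zjczxw".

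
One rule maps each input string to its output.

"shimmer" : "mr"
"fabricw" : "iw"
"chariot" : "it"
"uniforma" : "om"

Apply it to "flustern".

What's happening: keep every other character starting from the first (positions 1st, 3rd, 5th, ...), then keep only the last 2 characters.
Starting from "flustern": after the first operation, "futr"; after the second, "tr".
(Check on "fabricw": → "fbiw" → "iw" ✓)

tr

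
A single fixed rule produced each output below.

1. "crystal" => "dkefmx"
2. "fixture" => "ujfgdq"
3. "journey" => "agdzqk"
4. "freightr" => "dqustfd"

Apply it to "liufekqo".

ugrqwca

Each output is the input with this applied: delete the first character, then shift every letter 12 places forward in the alphabet (wrapping around).
Applying both steps to "liufekqo": "iufekqo", then "ugrqwca".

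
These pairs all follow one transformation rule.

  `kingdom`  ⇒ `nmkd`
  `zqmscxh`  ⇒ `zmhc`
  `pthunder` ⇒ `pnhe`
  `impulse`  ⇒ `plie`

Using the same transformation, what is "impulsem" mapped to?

The rule is to keep every other character starting from the first (positions 1st, 3rd, 5th, ...), then sort the characters into reverse alphabetical order.
For "impulsem", step one produces "iple"; step two turns that into "plie".
(Check on "kingdom": → "kndm" → "nmkd" ✓)

plie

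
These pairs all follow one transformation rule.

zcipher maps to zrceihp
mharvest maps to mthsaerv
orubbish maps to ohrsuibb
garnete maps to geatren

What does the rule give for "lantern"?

lnarnet

The pattern: take characters alternately from the front and the back (1st, last, 2nd, 2nd-last, ...).
Applying that to "lantern" gives "lnarnet".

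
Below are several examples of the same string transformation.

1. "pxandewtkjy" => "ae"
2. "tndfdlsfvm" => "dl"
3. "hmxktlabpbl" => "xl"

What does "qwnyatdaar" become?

Rule — delete the last 3 characters, then keep one character in every 3, starting at position 3 (positions 3rd, 6th, 9th, ...).
On "qwnyatdaar" that produces "nt".

nt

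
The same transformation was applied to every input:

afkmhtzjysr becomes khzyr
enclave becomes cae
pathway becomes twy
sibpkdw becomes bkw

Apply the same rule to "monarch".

nrh

What's happening: delete the first 2 characters, then keep every other character starting from the first (positions 1st, 3rd, 5th, ...).
For "monarch", step one produces "narch"; step two turns that into "nrh".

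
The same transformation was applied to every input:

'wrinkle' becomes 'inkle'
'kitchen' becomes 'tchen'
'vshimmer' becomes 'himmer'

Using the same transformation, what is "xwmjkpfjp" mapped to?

mjkpfjp

The pattern: delete the first 2 characters.
For "xwmjkpfjp" the result is "mjkpfjp".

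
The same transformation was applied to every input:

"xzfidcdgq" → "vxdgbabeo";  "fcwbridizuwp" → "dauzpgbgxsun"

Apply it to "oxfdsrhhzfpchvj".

The rule is to shift every letter 2 places backward in the alphabet (wrapping around).
Applying that to "oxfdsrhhzfpchvj" gives "mvdbqpffxdnafth".

mvdbqpffxdnafth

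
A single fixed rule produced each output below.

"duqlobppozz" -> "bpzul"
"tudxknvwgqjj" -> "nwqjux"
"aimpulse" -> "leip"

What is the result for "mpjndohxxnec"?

oxncpn

Looking at the pairs, the operation is to keep every other character starting from the second (positions 2nd, 4th, 6th, ...), then move the first 2 characters to the end (rotate left by 2).
On "mpjndohxxnec": the first step gives "pnoxnc", and the second then gives "oxncpn".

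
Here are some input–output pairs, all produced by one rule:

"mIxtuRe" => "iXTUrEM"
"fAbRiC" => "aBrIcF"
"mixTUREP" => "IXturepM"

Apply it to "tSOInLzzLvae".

soiNlZZlVAET

Each output is the input with this applied: flip the case of every letter, then move the first character to the end.
"tSOInLzzLvae" → "soiNlZZlVAET".
(Check on "fAbRiC": → "FaBrIc" → "aBrIcF" ✓)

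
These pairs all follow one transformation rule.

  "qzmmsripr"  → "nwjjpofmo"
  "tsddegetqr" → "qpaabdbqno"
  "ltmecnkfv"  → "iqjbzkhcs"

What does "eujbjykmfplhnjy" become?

What's happening: shift every letter 3 places backward in the alphabet (wrapping around).
Applying that to "eujbjykmfplhnjy" gives "brgygvhjcmiekgv".

brgygvhjcmiekgv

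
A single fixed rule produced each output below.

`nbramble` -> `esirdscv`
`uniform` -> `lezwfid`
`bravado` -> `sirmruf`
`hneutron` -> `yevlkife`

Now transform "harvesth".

What's happening: shift every letter 9 places backward in the alphabet (wrapping around).
So "harvesth" becomes "yrimvjky".

yrimvjky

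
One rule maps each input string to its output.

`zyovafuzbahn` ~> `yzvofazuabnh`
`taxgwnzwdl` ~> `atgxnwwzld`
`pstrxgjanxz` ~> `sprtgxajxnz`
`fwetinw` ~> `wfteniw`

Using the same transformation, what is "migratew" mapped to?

The transformation: swap each adjacent pair of characters (1↔2, 3↔4, ...).
So "migratew" becomes "imrgtawe".

imrgtawe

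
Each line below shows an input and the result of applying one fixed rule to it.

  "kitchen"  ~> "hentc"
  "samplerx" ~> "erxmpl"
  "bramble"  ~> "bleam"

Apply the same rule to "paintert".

ertint

In each case the input is transformed by: delete the first 2 characters, then move the last 3 characters to the front (rotate right by 3).
On "paintert": the first step gives "intert", and the second then gives "ertint".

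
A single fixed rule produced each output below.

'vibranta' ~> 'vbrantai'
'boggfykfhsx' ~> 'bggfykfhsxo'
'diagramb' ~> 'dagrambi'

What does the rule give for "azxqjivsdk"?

In each case the input is transformed by: move the first character to the end, then swap the first and last characters.
For "azxqjivsdk", step one produces "zxqjivsdka"; step two turns that into "axqjivsdkz".

axqjivsdkz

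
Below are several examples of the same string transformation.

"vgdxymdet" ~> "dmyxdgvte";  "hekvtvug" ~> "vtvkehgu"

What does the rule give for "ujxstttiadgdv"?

gdaitttsxjuvd

In each case the input is transformed by: reverse the string, then move the first 2 characters to the end (rotate left by 2).
Applying both steps to "ujxstttiadgdv": "vdgdaitttsxju", then "gdaitttsxjuvd".
(Check on "hekvtvug": → "guvtvkeh" → "vtvkehgu" ✓)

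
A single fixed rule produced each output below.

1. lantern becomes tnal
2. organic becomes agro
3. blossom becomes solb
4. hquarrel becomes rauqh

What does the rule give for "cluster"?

The transformation: reverse the string, then delete the first 3 characters.
"cluster" → "sulc".
(Check on "organic": → "cinagro" → "agro" ✓)

sulc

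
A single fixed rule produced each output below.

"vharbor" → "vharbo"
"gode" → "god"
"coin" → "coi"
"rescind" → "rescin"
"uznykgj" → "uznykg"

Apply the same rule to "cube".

cub

The pattern: delete the last character.
On "cube" that produces "cub".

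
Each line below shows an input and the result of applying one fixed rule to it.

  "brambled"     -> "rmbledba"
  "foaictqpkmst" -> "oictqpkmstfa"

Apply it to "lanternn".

aternnln

Rule — move the first 2 characters to the end (rotate left by 2), then swap the first and last characters.
"lanternn" → "aternnln".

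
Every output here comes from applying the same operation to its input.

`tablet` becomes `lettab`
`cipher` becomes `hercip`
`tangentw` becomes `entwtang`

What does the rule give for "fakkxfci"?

xfcifakk

In each case the input is transformed by: swap the front and back halves of the string.
On "fakkxfci" that produces "xfcifakk".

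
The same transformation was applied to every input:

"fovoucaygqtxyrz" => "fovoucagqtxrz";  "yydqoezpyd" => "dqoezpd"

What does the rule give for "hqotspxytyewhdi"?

hqotspxtewhdi

In each case the input is transformed by: remove every "y".
So "hqotspxytyewhdi" becomes "hqotspxtewhdi".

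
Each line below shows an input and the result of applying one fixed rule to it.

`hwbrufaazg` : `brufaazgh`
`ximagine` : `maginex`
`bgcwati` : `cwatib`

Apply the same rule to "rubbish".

bbishr

Looking at the pairs, the operation is to move the first 2 characters to the end (rotate left by 2), then delete the last character.
Applying both steps to "rubbish": "bbishru", then "bbishr".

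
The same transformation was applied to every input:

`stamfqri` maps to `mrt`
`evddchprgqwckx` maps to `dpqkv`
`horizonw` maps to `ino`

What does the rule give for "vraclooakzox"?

cozv

Rule — move the first 3 characters to the end (rotate left by 3), then keep one character in every 3, starting at position 1 (positions 1st, 4th, 7th, ...).
"vraclooakzox" → "clooakzoxvra" → "cozv".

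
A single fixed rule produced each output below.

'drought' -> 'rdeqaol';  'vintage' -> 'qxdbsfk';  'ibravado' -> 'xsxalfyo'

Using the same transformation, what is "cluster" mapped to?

Rule — move the first 3 characters to the end (rotate left by 3), then shift every letter 3 places backward in the alphabet (wrapping around).
Doing the same to "cluster": "pqbozir".

pqbozir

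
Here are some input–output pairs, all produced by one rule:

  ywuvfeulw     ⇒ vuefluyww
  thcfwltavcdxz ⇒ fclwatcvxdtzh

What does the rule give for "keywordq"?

Each output is the input with this applied: move the first 2 characters to the end (rotate left by 2), then swap each adjacent pair of characters (1↔2, 3↔4, ...).
Applying both steps to "keywordq": "ywordqke", then "wyroqdek".
(Check on "ywuvfeulw": → "uvfeulwyw" → "vuefluyww" ✓)

wyroqdek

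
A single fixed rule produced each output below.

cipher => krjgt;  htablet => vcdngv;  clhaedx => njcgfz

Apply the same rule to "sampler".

corngt

Rule — delete the first character, then shift every letter 2 places forward in the alphabet (wrapping around).
Applying both steps to "sampler": "ampler", then "corngt".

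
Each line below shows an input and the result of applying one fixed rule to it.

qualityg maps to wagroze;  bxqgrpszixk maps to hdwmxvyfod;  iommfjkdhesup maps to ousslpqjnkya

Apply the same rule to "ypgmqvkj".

In each case the input is transformed by: delete the last character, then shift every letter 6 places forward in the alphabet (wrapping around).
For "ypgmqvkj", step one produces "ypgmqvk"; step two turns that into "evmswbq".
(Check on "iommfjkdhesup": → "iommfjkdhesu" → "ousslpqjnkya" ✓)

evmswbq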